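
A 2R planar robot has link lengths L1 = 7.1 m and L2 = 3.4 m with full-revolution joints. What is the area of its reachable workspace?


r_max = L1 + L2 = 10.5 m
r_min = |L1 - L2| = 3.7 m
Area = pi*(r_max^2 - r_min^2)
= pi*(110.25 - 13.69)
= pi * 96.56
= 303.3522 m^2


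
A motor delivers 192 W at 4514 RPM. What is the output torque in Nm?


omega = 4514 * 2*pi/60 = 472.705 rad/s
tau = P / omega = 192 / 472.705
= 0.4062 Nm


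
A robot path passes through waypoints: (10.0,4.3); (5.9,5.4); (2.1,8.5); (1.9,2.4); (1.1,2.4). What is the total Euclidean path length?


Segment lengths:
  seg1 = sqrt((-4.1)^2 + (1.1)^2) = 4.245
  seg2 = sqrt((-3.8)^2 + (3.1)^2) = 4.9041
  seg3 = sqrt((-0.2)^2 + (-6.1)^2) = 6.1033
  seg4 = sqrt((-0.8)^2 + (0.0)^2) = 0.8
Total = 16.0524


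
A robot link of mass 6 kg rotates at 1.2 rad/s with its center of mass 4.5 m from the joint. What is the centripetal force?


F = m * omega^2 * r
= 6 * 1.2^2 * 4.5
= 6 * 1.44 * 4.5
= 38.88 N


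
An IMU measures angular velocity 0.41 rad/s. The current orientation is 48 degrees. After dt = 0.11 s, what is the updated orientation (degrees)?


delta_theta = w * dt = 0.41 * 0.11 = 0.0451 rad
= 2.584 deg
theta_new = 48 + 2.584 = 50.584 deg


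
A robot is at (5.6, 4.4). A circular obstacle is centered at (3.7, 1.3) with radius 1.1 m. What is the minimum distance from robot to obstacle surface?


center_dist = sqrt((5.6-3.7)^2 + (4.4-1.3)^2)
= sqrt(3.61 + 9.61)
= 3.6359
min_dist = center_dist - radius = 3.6359 - 1.1 = 2.5359 m


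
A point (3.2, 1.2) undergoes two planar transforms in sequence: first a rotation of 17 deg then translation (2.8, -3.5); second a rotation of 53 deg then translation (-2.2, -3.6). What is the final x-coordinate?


After transform 1:
x1 = cos(17)*3.2 - sin(17)*1.2 + 2.8 = 5.5093
y1 = sin(17)*3.2 + cos(17)*1.2 + -3.5 = -1.4168
After transform 2:
x2 = cos(53)*5.5093 - sin(53)*-1.4168 + -2.2
= 2.2471


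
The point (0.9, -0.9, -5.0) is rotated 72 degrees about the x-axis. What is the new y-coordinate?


Rotation about x-axis: y' = y*cos(theta) - z*sin(theta)
= -0.9 * 0.309 - -5.0 * 0.9511
= 4.4772


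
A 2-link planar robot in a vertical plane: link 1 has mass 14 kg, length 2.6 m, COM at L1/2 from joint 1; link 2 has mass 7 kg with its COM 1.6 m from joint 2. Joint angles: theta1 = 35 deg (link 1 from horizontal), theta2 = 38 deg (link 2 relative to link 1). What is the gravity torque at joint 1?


Horizontal distance from joint 1 to link-1 COM:
  x_c1 = (L1/2)*cos(t1) = 1.3 * 0.8192 = 1.0649 m
Horizontal distance from joint 1 to link-2 COM:
  x_c2 = L1*cos(t1) + Lc2*cos(t1+t2)
       = 2.6*0.8192 + 1.6*0.2924 = 2.5976 m
tau1 = m1*g*x_c1 + m2*g*x_c2
     = 14*9.81*1.0649 + 7*9.81*2.5976
     = 146.253 + 178.3765
     = 324.6296 Nm


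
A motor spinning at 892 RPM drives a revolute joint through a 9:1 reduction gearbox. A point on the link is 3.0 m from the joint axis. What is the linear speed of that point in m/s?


omega_motor = 892 * 2*pi/60 = 93.41 rad/s
omega_joint = omega_motor / 9 = 10.3789 rad/s
v = omega_joint * r = 10.3789 * 3.0
= 31.1367 m/s


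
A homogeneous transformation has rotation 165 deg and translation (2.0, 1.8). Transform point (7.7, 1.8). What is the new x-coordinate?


x' = cos(theta)*px - sin(theta)*py + tx
= -0.9659*7.7 - 0.2588*1.8 + 2.0
= -5.9035


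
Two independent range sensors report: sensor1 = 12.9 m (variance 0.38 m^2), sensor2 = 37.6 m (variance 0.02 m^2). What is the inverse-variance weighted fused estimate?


w1 = (1/var1) / (1/var1 + 1/var2)
   = 2.6316 / (2.6316 + 50.0) = 0.05
w2 = 1 - w1 = 0.95
fused = w1*s1 + w2*s2 = 0.645 + 35.72
= 36.365 m


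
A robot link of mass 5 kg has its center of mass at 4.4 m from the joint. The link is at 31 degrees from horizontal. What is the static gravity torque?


tau = m*g*L*cos(angle)
= 5 * 9.81 * 4.4 * cos(31 deg)
= 5 * 9.81 * 4.4 * 0.8572
= 184.9938 Nm


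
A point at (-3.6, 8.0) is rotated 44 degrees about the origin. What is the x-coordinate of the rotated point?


x' = x*cos(theta) - y*sin(theta)
cos(44 deg) = 0.7193, sin(44 deg) = 0.6947
x' = -3.6 * 0.7193 - 8.0 * 0.6947
= -2.5896 - 5.5573
= -8.1469


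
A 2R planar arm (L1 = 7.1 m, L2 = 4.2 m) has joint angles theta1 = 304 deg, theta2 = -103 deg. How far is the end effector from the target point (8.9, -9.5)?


End effector via forward kinematics:
x = L1*cos(t1) + L2*cos(t1+t2) = 0.0492
y = L1*sin(t1) + L2*sin(t1+t2) = -7.3913
Distance to target:
d = sqrt((8.9 - 0.0492)^2 + (-9.5 - -7.3913)^2)
= sqrt(78.3361 + 4.4466)
= 9.0985 m


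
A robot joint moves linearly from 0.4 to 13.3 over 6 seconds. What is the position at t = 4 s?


s = t/T = 4/6 = 0.6667
p(t) = p0 + (pf-p0)*s
= 0.4 + (13.3 - 0.4) * 0.6667
= 9.0


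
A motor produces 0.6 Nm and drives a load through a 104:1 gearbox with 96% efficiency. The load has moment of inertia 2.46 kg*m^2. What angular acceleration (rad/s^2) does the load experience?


tau_out = tau_motor * N * eta
= 0.6 * 104 * 0.96 = 59.904 Nm
alpha = tau_out / I = 59.904 / 2.46
= 24.3512 rad/s^2


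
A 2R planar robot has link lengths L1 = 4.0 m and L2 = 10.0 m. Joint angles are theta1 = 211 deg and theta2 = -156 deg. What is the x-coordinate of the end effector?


Convert angles to radians: theta1 = 3.6826, theta2 = -2.7227
x = L1*cos(theta1) + L2*cos(theta1+theta2)
x = -3.4287 + 5.7358
x = 2.3071


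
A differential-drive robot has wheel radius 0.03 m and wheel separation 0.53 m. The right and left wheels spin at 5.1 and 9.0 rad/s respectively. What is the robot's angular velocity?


vR = r*wR = 0.03*5.1 = 0.153 m/s
vL = r*wL = 0.03*9.0 = 0.27 m/s
v = (vR+vL)/2 = 0.2115 m/s
omega = (vR-vL)/L = -0.2208 rad/s
angular velocity = -0.2208 rad/s


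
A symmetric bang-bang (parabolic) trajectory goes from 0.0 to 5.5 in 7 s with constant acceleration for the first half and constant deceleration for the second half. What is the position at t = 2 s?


Symmetric rest-to-rest: each phase covers (pf-p0)/2 in time T/2. 0.5*a*(T/2)^2 = (pf-p0)/2 => a = 4*(pf-p0)/T^2
a = 4*(5.5-0.0)/7^2 = 0.449
t = 2 is in the acceleration phase (t <= T/2).
p = p0 + 0.5*a*t^2 = 0.0 + 0.5*0.449*2^2
= 0.898


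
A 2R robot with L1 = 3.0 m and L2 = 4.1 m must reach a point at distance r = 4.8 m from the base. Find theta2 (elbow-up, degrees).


cos(theta2) = (r^2 - L1^2 - L2^2) / (2*L1*L2)
cos(theta2) = (23.04 - 9.0 - 16.81) / 24.6
cos(theta2) = -0.112602
theta2 = 96.4653 degrees


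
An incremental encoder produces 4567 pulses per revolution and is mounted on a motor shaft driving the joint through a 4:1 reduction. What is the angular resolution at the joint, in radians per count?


counts per rev = 4567
effective counts at joint = 4567 * 4 = 18268
resolution = 2*pi / 18268
= 3.4394e-04 rad/count


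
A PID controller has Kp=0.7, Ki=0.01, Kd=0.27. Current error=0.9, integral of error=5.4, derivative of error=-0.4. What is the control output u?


u = Kp*e + Ki*int(e) + Kd*de/dt
= 0.7*0.9 + 0.01*5.4 + 0.27*(-0.4)
= 0.63 + 0.054 + -0.108
= 0.576


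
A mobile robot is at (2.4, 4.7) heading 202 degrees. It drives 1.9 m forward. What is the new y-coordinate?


y_new = y0 + d*sin(theta)
= 4.7 + 1.9*sin(202)
= 4.7 + -0.7118
= 3.9882


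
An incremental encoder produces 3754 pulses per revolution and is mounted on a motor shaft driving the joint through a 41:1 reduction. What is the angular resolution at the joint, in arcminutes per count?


counts per rev = 3754
effective counts at joint = 3754 * 41 = 153914
resolution = 360*60 / 153914
= 0.1403 arcmin/count


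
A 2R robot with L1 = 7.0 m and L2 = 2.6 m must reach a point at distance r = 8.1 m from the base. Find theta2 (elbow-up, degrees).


cos(theta2) = (r^2 - L1^2 - L2^2) / (2*L1*L2)
cos(theta2) = (65.61 - 49.0 - 6.76) / 36.4
cos(theta2) = 0.270604
theta2 = 74.2998 degrees


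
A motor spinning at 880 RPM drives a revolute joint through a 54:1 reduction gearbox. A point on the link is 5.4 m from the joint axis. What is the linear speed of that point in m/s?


omega_motor = 880 * 2*pi/60 = 92.1534 rad/s
omega_joint = omega_motor / 54 = 1.7065 rad/s
v = omega_joint * r = 1.7065 * 5.4
= 9.2153 m/s


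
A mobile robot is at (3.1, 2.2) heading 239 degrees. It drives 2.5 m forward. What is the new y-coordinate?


y_new = y0 + d*sin(theta)
= 2.2 + 2.5*sin(239)
= 2.2 + -2.1429
= 0.0571


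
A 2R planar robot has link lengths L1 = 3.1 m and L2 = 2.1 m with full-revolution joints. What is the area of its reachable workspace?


r_max = L1 + L2 = 5.2 m
r_min = |L1 - L2| = 1.0 m
Area = pi*(r_max^2 - r_min^2)
= pi*(27.04 - 1.0)
= pi * 26.04
= 81.8071 m^2


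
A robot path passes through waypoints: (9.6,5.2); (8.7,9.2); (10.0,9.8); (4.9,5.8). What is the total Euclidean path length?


Segment lengths:
  seg1 = sqrt((-0.9)^2 + (4.0)^2) = 4.1
  seg2 = sqrt((1.3)^2 + (0.6)^2) = 1.4318
  seg3 = sqrt((-5.1)^2 + (-4.0)^2) = 6.4815
Total = 12.0133


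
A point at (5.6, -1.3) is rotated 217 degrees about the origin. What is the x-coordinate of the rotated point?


x' = x*cos(theta) - y*sin(theta)
cos(217 deg) = -0.7986, sin(217 deg) = -0.6018
x' = 5.6 * -0.7986 - -1.3 * -0.6018
= -4.4724 - 0.7824
= -5.2547


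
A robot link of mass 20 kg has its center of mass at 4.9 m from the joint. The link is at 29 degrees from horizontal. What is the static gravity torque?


tau = m*g*L*cos(angle)
= 20 * 9.81 * 4.9 * cos(29 deg)
= 20 * 9.81 * 4.9 * 0.8746
= 840.8419 Nm


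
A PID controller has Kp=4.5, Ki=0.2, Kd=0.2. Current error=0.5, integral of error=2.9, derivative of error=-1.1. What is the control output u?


u = Kp*e + Ki*int(e) + Kd*de/dt
= 4.5*0.5 + 0.2*2.9 + 0.2*(-1.1)
= 2.25 + 0.58 + -0.22
= 2.61


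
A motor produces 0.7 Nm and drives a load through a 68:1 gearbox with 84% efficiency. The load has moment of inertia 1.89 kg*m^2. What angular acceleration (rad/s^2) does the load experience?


tau_out = tau_motor * N * eta
= 0.7 * 68 * 0.84 = 39.984 Nm
alpha = tau_out / I = 39.984 / 1.89
= 21.1556 rad/s^2


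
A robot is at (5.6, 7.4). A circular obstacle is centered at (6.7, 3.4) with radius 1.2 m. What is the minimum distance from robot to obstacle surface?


center_dist = sqrt((5.6-6.7)^2 + (7.4-3.4)^2)
= sqrt(1.21 + 16.0)
= 4.1485
min_dist = center_dist - radius = 4.1485 - 1.2 = 2.9485 m


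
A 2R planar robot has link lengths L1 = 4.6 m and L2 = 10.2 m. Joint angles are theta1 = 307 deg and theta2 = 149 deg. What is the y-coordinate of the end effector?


Convert angles to radians: theta1 = 5.3582, theta2 = 2.6005
y = L1*sin(theta1) + L2*sin(theta1+theta2)
y = -3.6737 + 10.1441
y = 6.4704


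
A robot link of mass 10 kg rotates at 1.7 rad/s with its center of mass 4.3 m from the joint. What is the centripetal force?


F = m * omega^2 * r
= 10 * 1.7^2 * 4.3
= 10 * 2.89 * 4.3
= 124.27 N


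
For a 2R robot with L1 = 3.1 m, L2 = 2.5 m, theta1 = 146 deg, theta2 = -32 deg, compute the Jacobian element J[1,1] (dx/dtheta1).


J[1,1] = -L1*sin(t1) - L2*sin(t1+t2)
= -3.1*sin(146) - 2.5*sin(114)
= -4.0174


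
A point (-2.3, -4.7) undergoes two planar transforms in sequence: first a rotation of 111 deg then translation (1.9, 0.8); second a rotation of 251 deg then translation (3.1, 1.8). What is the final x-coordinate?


After transform 1:
x1 = cos(111)*-2.3 - sin(111)*-4.7 + 1.9 = 7.1121
y1 = sin(111)*-2.3 + cos(111)*-4.7 + 0.8 = 0.3371
After transform 2:
x2 = cos(251)*7.1121 - sin(251)*0.3371 + 3.1
= 1.1033


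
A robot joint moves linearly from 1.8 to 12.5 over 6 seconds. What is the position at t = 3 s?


s = t/T = 3/6 = 0.5
p(t) = p0 + (pf-p0)*s
= 1.8 + (12.5 - 1.8) * 0.5
= 7.15


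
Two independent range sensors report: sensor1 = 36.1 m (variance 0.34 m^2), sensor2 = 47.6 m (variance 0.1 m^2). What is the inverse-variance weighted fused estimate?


w1 = (1/var1) / (1/var1 + 1/var2)
   = 2.9412 / (2.9412 + 10.0) = 0.2273
w2 = 1 - w1 = 0.7727
fused = w1*s1 + w2*s2 = 8.2045 + 36.7818
= 44.9864 m


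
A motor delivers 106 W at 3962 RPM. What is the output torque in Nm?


omega = 3962 * 2*pi/60 = 414.8997 rad/s
tau = P / omega = 106 / 414.8997
= 0.2555 Nm


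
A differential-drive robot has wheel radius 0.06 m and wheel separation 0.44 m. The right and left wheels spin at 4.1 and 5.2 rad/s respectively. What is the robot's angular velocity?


vR = r*wR = 0.06*4.1 = 0.246 m/s
vL = r*wL = 0.06*5.2 = 0.312 m/s
v = (vR+vL)/2 = 0.279 m/s
omega = (vR-vL)/L = -0.15 rad/s
angular velocity = -0.15 rad/s


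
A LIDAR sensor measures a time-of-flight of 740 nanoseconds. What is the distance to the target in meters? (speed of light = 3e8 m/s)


tof = 740 ns = 7.4e-07 s
dist = c * tof / 2
= 3e8 * 7.4e-07 / 2
= 111.0 m


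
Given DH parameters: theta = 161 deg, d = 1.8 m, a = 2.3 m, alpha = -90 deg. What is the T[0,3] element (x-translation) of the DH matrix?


T[0,3] = a * cos(theta)
= 2.3 * cos(161 deg)
= 2.3 * -0.9455
= -2.1747


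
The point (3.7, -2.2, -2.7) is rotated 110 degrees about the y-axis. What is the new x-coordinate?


Rotation about y-axis: x' = x*cos(theta) + z*sin(theta)
= 3.7 * -0.342 + -2.7 * 0.9397
= -3.8026


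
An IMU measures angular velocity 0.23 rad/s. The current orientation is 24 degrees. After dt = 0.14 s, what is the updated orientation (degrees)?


delta_theta = w * dt = 0.23 * 0.14 = 0.0322 rad
= 1.8449 deg
theta_new = 24 + 1.8449 = 25.8449 deg


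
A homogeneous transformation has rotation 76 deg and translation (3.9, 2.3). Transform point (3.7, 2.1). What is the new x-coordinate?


x' = cos(theta)*px - sin(theta)*py + tx
= 0.2419*3.7 - 0.9703*2.1 + 3.9
= 2.7575


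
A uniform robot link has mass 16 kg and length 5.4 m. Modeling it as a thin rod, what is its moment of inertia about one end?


I = (1/3) * m * L^2
= (1/3) * 16 * 5.4^2
= 0.333333 * 16 * 29.16
= 155.52 kg*m^2


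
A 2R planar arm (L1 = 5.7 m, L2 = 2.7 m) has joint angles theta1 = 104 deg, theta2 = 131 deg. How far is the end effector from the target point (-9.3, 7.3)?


End effector via forward kinematics:
x = L1*cos(t1) + L2*cos(t1+t2) = -2.9276
y = L1*sin(t1) + L2*sin(t1+t2) = 3.319
Distance to target:
d = sqrt((-9.3 - -2.9276)^2 + (7.3 - 3.319)^2)
= sqrt(40.6073 + 15.8486)
= 7.5137 m


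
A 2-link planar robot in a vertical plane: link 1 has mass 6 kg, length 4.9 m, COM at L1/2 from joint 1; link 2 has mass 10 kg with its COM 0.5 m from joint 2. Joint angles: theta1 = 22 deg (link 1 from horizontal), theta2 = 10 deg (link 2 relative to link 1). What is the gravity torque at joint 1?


Horizontal distance from joint 1 to link-1 COM:
  x_c1 = (L1/2)*cos(t1) = 2.45 * 0.9272 = 2.2716 m
Horizontal distance from joint 1 to link-2 COM:
  x_c2 = L1*cos(t1) + Lc2*cos(t1+t2)
       = 4.9*0.9272 + 0.5*0.848 = 4.9672 m
tau1 = m1*g*x_c1 + m2*g*x_c2
     = 6*9.81*2.2716 + 10*9.81*4.9672
     = 133.7064 + 487.2848
     = 620.9912 Nm


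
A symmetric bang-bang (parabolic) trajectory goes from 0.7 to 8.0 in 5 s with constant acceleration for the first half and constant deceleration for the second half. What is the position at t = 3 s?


Symmetric rest-to-rest: each phase covers (pf-p0)/2 in time T/2. 0.5*a*(T/2)^2 = (pf-p0)/2 => a = 4*(pf-p0)/T^2
a = 4*(8.0-0.7)/5^2 = 1.168
t = 3 is in the deceleration phase (t > T/2).
p = pf - 0.5*a*(T-t)^2 = 8.0 - 0.5*1.168*2^2
= 5.664


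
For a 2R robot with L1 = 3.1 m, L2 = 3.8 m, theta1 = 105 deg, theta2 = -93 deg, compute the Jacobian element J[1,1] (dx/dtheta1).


J[1,1] = -L1*sin(t1) - L2*sin(t1+t2)
= -3.1*sin(105) - 3.8*sin(12)
= -3.7844


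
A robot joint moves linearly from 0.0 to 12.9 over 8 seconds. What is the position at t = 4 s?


s = t/T = 4/8 = 0.5
p(t) = p0 + (pf-p0)*s
= 0.0 + (12.9 - 0.0) * 0.5
= 6.45


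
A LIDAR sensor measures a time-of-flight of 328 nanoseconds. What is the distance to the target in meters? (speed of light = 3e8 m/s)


tof = 328 ns = 3.28e-07 s
dist = c * tof / 2
= 3e8 * 3.28e-07 / 2
= 49.2 m


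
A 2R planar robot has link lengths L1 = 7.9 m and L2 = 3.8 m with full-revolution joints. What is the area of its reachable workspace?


r_max = L1 + L2 = 11.7 m
r_min = |L1 - L2| = 4.1 m
Area = pi*(r_max^2 - r_min^2)
= pi*(136.89 - 16.81)
= pi * 120.08
= 377.2424 m^2


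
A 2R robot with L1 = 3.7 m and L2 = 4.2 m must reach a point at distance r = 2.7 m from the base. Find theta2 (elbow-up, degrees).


cos(theta2) = (r^2 - L1^2 - L2^2) / (2*L1*L2)
cos(theta2) = (7.29 - 13.69 - 17.64) / 31.08
cos(theta2) = -0.773488
theta2 = 140.6681 degrees


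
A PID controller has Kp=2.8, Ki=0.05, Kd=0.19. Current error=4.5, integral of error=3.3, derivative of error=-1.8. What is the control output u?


u = Kp*e + Ki*int(e) + Kd*de/dt
= 2.8*4.5 + 0.05*3.3 + 0.19*(-1.8)
= 12.6 + 0.165 + -0.342
= 12.423


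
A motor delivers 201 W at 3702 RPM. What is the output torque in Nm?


omega = 3702 * 2*pi/60 = 387.6725 rad/s
tau = P / omega = 201 / 387.6725
= 0.5185 Nm


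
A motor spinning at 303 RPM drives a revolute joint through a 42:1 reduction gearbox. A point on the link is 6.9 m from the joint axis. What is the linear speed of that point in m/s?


omega_motor = 303 * 2*pi/60 = 31.7301 rad/s
omega_joint = omega_motor / 42 = 0.7555 rad/s
v = omega_joint * r = 0.7555 * 6.9
= 5.2128 m/s


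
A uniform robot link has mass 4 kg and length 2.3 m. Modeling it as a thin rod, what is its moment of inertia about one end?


I = (1/3) * m * L^2
= (1/3) * 4 * 2.3^2
= 0.333333 * 4 * 5.29
= 7.0533 kg*m^2


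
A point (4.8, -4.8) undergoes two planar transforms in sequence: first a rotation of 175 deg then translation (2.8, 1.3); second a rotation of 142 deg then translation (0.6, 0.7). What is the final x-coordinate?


After transform 1:
x1 = cos(175)*4.8 - sin(175)*-4.8 + 2.8 = -1.5634
y1 = sin(175)*4.8 + cos(175)*-4.8 + 1.3 = 6.5001
After transform 2:
x2 = cos(142)*-1.5634 - sin(142)*6.5001 + 0.6
= -2.1699


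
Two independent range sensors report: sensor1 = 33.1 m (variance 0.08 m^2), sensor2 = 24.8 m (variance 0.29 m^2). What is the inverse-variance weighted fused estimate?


w1 = (1/var1) / (1/var1 + 1/var2)
   = 12.5 / (12.5 + 3.4483) = 0.7838
w2 = 1 - w1 = 0.2162
fused = w1*s1 + w2*s2 = 25.9432 + 5.3622
= 31.3054 m


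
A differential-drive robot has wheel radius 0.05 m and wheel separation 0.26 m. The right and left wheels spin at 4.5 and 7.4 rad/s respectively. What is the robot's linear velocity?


vR = r*wR = 0.05*4.5 = 0.225 m/s
vL = r*wL = 0.05*7.4 = 0.37 m/s
v = (vR+vL)/2 = 0.2975 m/s
omega = (vR-vL)/L = -0.5577 rad/s
linear velocity = 0.2975 m/s


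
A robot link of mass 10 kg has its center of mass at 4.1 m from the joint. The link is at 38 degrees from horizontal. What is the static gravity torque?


tau = m*g*L*cos(angle)
= 10 * 9.81 * 4.1 * cos(38 deg)
= 10 * 9.81 * 4.1 * 0.788
= 316.9458 Nm


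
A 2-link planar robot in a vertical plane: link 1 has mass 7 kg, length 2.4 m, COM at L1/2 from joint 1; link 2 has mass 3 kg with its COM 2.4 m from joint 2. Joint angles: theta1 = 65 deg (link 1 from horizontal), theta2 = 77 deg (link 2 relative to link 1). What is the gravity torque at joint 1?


Horizontal distance from joint 1 to link-1 COM:
  x_c1 = (L1/2)*cos(t1) = 1.2 * 0.4226 = 0.5071 m
Horizontal distance from joint 1 to link-2 COM:
  x_c2 = L1*cos(t1) + Lc2*cos(t1+t2)
       = 2.4*0.4226 + 2.4*-0.788 = -0.8769 m
tau1 = m1*g*x_c1 + m2*g*x_c2
     = 7*9.81*0.5071 + 3*9.81*-0.8769
     = 34.8254 + -25.8084
     = 9.017 Nm


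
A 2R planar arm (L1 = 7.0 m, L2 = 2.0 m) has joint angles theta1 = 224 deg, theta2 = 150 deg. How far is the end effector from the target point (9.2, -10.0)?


End effector via forward kinematics:
x = L1*cos(t1) + L2*cos(t1+t2) = -3.0948
y = L1*sin(t1) + L2*sin(t1+t2) = -4.3788
Distance to target:
d = sqrt((9.2 - -3.0948)^2 + (-10.0 - -4.3788)^2)
= sqrt(151.1618 + 31.5983)
= 13.5189 m


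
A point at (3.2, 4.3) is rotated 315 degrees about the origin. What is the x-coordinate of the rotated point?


x' = x*cos(theta) - y*sin(theta)
cos(315 deg) = 0.7071, sin(315 deg) = -0.7071
x' = 3.2 * 0.7071 - 4.3 * -0.7071
= 2.2627 - -3.0406
= 5.3033


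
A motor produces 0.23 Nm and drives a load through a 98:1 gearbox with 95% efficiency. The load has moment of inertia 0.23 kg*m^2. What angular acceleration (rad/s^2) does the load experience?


tau_out = tau_motor * N * eta
= 0.23 * 98 * 0.95 = 21.413 Nm
alpha = tau_out / I = 21.413 / 0.23
= 93.1 rad/s^2


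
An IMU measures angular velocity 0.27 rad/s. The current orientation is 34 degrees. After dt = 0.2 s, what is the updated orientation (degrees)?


delta_theta = w * dt = 0.27 * 0.2 = 0.054 rad
= 3.094 deg
theta_new = 34 + 3.094 = 37.094 deg


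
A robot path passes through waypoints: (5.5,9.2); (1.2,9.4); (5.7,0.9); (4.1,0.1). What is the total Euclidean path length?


Segment lengths:
  seg1 = sqrt((-4.3)^2 + (0.2)^2) = 4.3046
  seg2 = sqrt((4.5)^2 + (-8.5)^2) = 9.6177
  seg3 = sqrt((-1.6)^2 + (-0.8)^2) = 1.7889
Total = 15.7112


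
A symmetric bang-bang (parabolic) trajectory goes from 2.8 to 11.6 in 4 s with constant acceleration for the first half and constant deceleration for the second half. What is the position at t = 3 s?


Symmetric rest-to-rest: each phase covers (pf-p0)/2 in time T/2. 0.5*a*(T/2)^2 = (pf-p0)/2 => a = 4*(pf-p0)/T^2
a = 4*(11.6-2.8)/4^2 = 2.2
t = 3 is in the deceleration phase (t > T/2).
p = pf - 0.5*a*(T-t)^2 = 11.6 - 0.5*2.2*1^2
= 10.5


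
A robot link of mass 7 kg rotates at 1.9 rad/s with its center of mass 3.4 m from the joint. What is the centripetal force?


F = m * omega^2 * r
= 7 * 1.9^2 * 3.4
= 7 * 3.61 * 3.4
= 85.918 N


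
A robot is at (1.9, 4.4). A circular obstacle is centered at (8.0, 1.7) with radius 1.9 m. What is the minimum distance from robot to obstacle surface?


center_dist = sqrt((1.9-8.0)^2 + (4.4-1.7)^2)
= sqrt(37.21 + 7.29)
= 6.6708
min_dist = center_dist - radius = 6.6708 - 1.9 = 4.7708 m


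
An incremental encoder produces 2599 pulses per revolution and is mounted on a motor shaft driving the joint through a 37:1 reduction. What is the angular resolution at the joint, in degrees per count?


counts per rev = 2599
effective counts at joint = 2599 * 37 = 96163
resolution = 360 / 96163
= 0.0037 deg/count


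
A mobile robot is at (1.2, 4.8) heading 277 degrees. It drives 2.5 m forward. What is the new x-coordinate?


x_new = x0 + d*cos(theta)
= 1.2 + 2.5*cos(277)
= 1.2 + 0.3047
= 1.5047


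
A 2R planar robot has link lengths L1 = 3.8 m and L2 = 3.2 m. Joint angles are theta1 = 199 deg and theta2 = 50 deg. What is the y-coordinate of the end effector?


Convert angles to radians: theta1 = 3.4732, theta2 = 0.8727
y = L1*sin(theta1) + L2*sin(theta1+theta2)
y = -1.2372 + -2.9875
y = -4.2246


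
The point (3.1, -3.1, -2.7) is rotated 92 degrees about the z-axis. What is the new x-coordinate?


Rotation about z-axis: x' = x*cos(theta) - y*sin(theta)
= 3.1 * -0.0349 - -3.1 * 0.9994
= 2.9899


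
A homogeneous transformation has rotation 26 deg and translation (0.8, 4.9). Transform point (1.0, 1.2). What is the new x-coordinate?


x' = cos(theta)*px - sin(theta)*py + tx
= 0.8988*1.0 - 0.4384*1.2 + 0.8
= 1.1727


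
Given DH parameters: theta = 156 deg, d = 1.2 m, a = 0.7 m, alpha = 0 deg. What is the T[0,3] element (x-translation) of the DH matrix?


T[0,3] = a * cos(theta)
= 0.7 * cos(156 deg)
= 0.7 * -0.9135
= -0.6395


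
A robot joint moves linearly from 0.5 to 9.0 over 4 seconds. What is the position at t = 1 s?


s = t/T = 1/4 = 0.25
p(t) = p0 + (pf-p0)*s
= 0.5 + (9.0 - 0.5) * 0.25
= 2.625


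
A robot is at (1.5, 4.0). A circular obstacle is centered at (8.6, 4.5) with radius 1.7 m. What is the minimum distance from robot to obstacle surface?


center_dist = sqrt((1.5-8.6)^2 + (4.0-4.5)^2)
= sqrt(50.41 + 0.25)
= 7.1176
min_dist = center_dist - radius = 7.1176 - 1.7 = 5.4176 m


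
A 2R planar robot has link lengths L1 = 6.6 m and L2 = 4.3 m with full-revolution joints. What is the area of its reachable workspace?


r_max = L1 + L2 = 10.9 m
r_min = |L1 - L2| = 2.3 m
Area = pi*(r_max^2 - r_min^2)
= pi*(118.81 - 5.29)
= pi * 113.52
= 356.6336 m^2


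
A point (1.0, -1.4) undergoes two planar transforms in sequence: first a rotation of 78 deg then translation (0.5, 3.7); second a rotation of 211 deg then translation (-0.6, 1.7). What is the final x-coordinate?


After transform 1:
x1 = cos(78)*1.0 - sin(78)*-1.4 + 0.5 = 2.0773
y1 = sin(78)*1.0 + cos(78)*-1.4 + 3.7 = 4.3871
After transform 2:
x2 = cos(211)*2.0773 - sin(211)*4.3871 + -0.6
= -0.1211


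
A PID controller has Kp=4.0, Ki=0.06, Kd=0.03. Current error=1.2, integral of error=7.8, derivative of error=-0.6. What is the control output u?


u = Kp*e + Ki*int(e) + Kd*de/dt
= 4.0*1.2 + 0.06*7.8 + 0.03*(-0.6)
= 4.8 + 0.468 + -0.018
= 5.25


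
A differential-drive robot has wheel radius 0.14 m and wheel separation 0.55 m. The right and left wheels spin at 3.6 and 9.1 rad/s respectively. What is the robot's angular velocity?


vR = r*wR = 0.14*3.6 = 0.504 m/s
vL = r*wL = 0.14*9.1 = 1.274 m/s
v = (vR+vL)/2 = 0.889 m/s
omega = (vR-vL)/L = -1.4 rad/s
angular velocity = -1.4 rad/s


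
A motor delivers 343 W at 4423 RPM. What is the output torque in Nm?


omega = 4423 * 2*pi/60 = 463.1755 rad/s
tau = P / omega = 343 / 463.1755
= 0.7405 Nm


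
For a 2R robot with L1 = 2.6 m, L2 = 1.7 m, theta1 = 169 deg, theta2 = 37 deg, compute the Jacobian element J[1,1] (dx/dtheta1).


J[1,1] = -L1*sin(t1) - L2*sin(t1+t2)
= -2.6*sin(169) - 1.7*sin(206)
= 0.2491


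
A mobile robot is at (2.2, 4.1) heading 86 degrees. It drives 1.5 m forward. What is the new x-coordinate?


x_new = x0 + d*cos(theta)
= 2.2 + 1.5*cos(86)
= 2.2 + 0.1046
= 2.3046


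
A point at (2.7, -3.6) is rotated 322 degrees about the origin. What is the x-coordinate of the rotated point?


x' = x*cos(theta) - y*sin(theta)
cos(322 deg) = 0.788, sin(322 deg) = -0.6157
x' = 2.7 * 0.788 - -3.6 * -0.6157
= 2.1276 - 2.2164
= -0.0888


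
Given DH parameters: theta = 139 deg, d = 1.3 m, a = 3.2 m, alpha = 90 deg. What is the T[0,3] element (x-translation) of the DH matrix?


T[0,3] = a * cos(theta)
= 3.2 * cos(139 deg)
= 3.2 * -0.7547
= -2.4151


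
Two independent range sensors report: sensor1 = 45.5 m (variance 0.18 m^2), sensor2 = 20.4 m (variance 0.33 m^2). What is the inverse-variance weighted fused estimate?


w1 = (1/var1) / (1/var1 + 1/var2)
   = 5.5556 / (5.5556 + 3.0303) = 0.6471
w2 = 1 - w1 = 0.3529
fused = w1*s1 + w2*s2 = 29.4412 + 7.2
= 36.6412 m


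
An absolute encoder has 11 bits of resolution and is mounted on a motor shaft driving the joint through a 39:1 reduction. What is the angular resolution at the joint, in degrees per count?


counts = 2^11 = 2048
effective counts at joint = 2048 * 39 = 79872
resolution = 360 / 79872
= 0.0045 deg/count


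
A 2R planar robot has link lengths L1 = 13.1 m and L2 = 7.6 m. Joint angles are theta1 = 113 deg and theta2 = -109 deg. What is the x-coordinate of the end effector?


Convert angles to radians: theta1 = 1.9722, theta2 = -1.9024
x = L1*cos(theta1) + L2*cos(theta1+theta2)
x = -5.1186 + 7.5815
x = 2.4629


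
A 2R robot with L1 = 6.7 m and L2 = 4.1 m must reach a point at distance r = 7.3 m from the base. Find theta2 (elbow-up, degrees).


cos(theta2) = (r^2 - L1^2 - L2^2) / (2*L1*L2)
cos(theta2) = (53.29 - 44.89 - 16.81) / 54.94
cos(theta2) = -0.153076
theta2 = 98.8052 degrees


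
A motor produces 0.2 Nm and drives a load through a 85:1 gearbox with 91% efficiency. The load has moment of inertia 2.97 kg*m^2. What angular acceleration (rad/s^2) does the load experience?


tau_out = tau_motor * N * eta
= 0.2 * 85 * 0.91 = 15.47 Nm
alpha = tau_out / I = 15.47 / 2.97
= 5.2088 rad/s^2


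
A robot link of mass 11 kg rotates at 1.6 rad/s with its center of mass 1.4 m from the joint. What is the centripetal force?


F = m * omega^2 * r
= 11 * 1.6^2 * 1.4
= 11 * 2.56 * 1.4
= 39.424 N


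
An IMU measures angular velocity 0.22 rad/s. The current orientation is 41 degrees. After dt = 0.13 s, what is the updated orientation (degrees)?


delta_theta = w * dt = 0.22 * 0.13 = 0.0286 rad
= 1.6387 deg
theta_new = 41 + 1.6387 = 42.6387 deg


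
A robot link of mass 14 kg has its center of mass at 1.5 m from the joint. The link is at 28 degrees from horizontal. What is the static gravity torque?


tau = m*g*L*cos(angle)
= 14 * 9.81 * 1.5 * cos(28 deg)
= 14 * 9.81 * 1.5 * 0.8829
= 181.896 Nm


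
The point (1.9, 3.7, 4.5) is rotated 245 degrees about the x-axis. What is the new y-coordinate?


Rotation about x-axis: y' = y*cos(theta) - z*sin(theta)
= 3.7 * -0.4226 - 4.5 * -0.9063
= 2.5147


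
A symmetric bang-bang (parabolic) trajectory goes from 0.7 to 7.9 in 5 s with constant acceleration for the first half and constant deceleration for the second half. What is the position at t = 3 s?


Symmetric rest-to-rest: each phase covers (pf-p0)/2 in time T/2. 0.5*a*(T/2)^2 = (pf-p0)/2 => a = 4*(pf-p0)/T^2
a = 4*(7.9-0.7)/5^2 = 1.152
t = 3 is in the deceleration phase (t > T/2).
p = pf - 0.5*a*(T-t)^2 = 7.9 - 0.5*1.152*2^2
= 5.596


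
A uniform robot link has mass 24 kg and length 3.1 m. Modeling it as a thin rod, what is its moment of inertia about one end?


I = (1/3) * m * L^2
= (1/3) * 24 * 3.1^2
= 0.333333 * 24 * 9.61
= 76.88 kg*m^2


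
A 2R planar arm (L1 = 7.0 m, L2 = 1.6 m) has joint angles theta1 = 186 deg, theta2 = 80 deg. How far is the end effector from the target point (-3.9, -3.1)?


End effector via forward kinematics:
x = L1*cos(t1) + L2*cos(t1+t2) = -7.0733
y = L1*sin(t1) + L2*sin(t1+t2) = -2.3278
Distance to target:
d = sqrt((-3.9 - -7.0733)^2 + (-3.1 - -2.3278)^2)
= sqrt(10.0696 + 0.5963)
= 3.2659 m


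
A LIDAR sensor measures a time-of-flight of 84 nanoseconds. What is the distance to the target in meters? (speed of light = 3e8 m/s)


tof = 84 ns = 8.4e-08 s
dist = c * tof / 2
= 3e8 * 8.4e-08 / 2
= 12.6 m


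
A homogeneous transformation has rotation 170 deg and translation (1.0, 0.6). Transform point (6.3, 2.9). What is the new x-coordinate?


x' = cos(theta)*px - sin(theta)*py + tx
= -0.9848*6.3 - 0.1736*2.9 + 1.0
= -5.7079


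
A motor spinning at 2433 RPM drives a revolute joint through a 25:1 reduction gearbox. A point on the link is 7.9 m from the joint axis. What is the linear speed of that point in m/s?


omega_motor = 2433 * 2*pi/60 = 254.7832 rad/s
omega_joint = omega_motor / 25 = 10.1913 rad/s
v = omega_joint * r = 10.1913 * 7.9
= 80.5115 m/s


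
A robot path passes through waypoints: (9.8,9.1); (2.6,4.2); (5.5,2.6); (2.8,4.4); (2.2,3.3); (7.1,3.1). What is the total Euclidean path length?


Segment lengths:
  seg1 = sqrt((-7.2)^2 + (-4.9)^2) = 8.7092
  seg2 = sqrt((2.9)^2 + (-1.6)^2) = 3.3121
  seg3 = sqrt((-2.7)^2 + (1.8)^2) = 3.245
  seg4 = sqrt((-0.6)^2 + (-1.1)^2) = 1.253
  seg5 = sqrt((4.9)^2 + (-0.2)^2) = 4.9041
Total = 21.4234


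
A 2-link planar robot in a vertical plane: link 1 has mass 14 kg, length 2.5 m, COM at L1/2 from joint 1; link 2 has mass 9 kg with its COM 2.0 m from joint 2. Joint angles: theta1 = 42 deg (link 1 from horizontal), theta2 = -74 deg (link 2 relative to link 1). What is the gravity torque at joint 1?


Horizontal distance from joint 1 to link-1 COM:
  x_c1 = (L1/2)*cos(t1) = 1.25 * 0.7431 = 0.9289 m
Horizontal distance from joint 1 to link-2 COM:
  x_c2 = L1*cos(t1) + Lc2*cos(t1+t2)
       = 2.5*0.7431 + 2.0*0.848 = 3.554 m
tau1 = m1*g*x_c1 + m2*g*x_c2
     = 14*9.81*0.9289 + 9*9.81*3.554
     = 127.5794 + 313.779
     = 441.3584 Nm


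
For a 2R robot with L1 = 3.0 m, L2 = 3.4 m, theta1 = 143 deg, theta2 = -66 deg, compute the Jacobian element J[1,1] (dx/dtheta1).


J[1,1] = -L1*sin(t1) - L2*sin(t1+t2)
= -3.0*sin(143) - 3.4*sin(77)
= -5.1183


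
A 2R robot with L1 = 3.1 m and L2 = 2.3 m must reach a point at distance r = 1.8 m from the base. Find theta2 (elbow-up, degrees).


cos(theta2) = (r^2 - L1^2 - L2^2) / (2*L1*L2)
cos(theta2) = (3.24 - 9.61 - 5.29) / 14.26
cos(theta2) = -0.817672
theta2 = 144.8524 degrees


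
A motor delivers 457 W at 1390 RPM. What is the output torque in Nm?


omega = 1390 * 2*pi/60 = 145.5605 rad/s
tau = P / omega = 457 / 145.5605
= 3.1396 Nm


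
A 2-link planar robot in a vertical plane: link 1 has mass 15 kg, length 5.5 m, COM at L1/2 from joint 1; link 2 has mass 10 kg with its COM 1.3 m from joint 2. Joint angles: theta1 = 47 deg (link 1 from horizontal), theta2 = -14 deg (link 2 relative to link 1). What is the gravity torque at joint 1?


Horizontal distance from joint 1 to link-1 COM:
  x_c1 = (L1/2)*cos(t1) = 2.75 * 0.682 = 1.8755 m
Horizontal distance from joint 1 to link-2 COM:
  x_c2 = L1*cos(t1) + Lc2*cos(t1+t2)
       = 5.5*0.682 + 1.3*0.8387 = 4.8413 m
tau1 = m1*g*x_c1 + m2*g*x_c2
     = 15*9.81*1.8755 + 10*9.81*4.8413
     = 275.9792 + 474.9279
     = 750.907 Nm


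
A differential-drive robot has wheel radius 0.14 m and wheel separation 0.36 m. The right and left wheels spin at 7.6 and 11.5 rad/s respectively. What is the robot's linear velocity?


vR = r*wR = 0.14*7.6 = 1.064 m/s
vL = r*wL = 0.14*11.5 = 1.61 m/s
v = (vR+vL)/2 = 1.337 m/s
omega = (vR-vL)/L = -1.5167 rad/s
linear velocity = 1.337 m/s


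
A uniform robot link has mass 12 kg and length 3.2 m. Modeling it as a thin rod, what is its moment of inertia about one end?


I = (1/3) * m * L^2
= (1/3) * 12 * 3.2^2
= 0.333333 * 12 * 10.24
= 40.96 kg*m^2


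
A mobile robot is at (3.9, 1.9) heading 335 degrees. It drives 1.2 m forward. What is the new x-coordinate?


x_new = x0 + d*cos(theta)
= 3.9 + 1.2*cos(335)
= 3.9 + 1.0876
= 4.9876


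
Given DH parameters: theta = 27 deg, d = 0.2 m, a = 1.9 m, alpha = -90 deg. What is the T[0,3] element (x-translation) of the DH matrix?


T[0,3] = a * cos(theta)
= 1.9 * cos(27 deg)
= 1.9 * 0.891
= 1.6929


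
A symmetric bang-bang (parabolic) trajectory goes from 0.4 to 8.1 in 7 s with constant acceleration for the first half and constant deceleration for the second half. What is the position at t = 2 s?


Symmetric rest-to-rest: each phase covers (pf-p0)/2 in time T/2. 0.5*a*(T/2)^2 = (pf-p0)/2 => a = 4*(pf-p0)/T^2
a = 4*(8.1-0.4)/7^2 = 0.6286
t = 2 is in the acceleration phase (t <= T/2).
p = p0 + 0.5*a*t^2 = 0.4 + 0.5*0.6286*2^2
= 1.6571


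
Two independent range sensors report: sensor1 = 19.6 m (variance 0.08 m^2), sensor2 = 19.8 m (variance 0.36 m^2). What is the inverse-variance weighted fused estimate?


w1 = (1/var1) / (1/var1 + 1/var2)
   = 12.5 / (12.5 + 2.7778) = 0.8182
w2 = 1 - w1 = 0.1818
fused = w1*s1 + w2*s2 = 16.0364 + 3.6
= 19.6364 m


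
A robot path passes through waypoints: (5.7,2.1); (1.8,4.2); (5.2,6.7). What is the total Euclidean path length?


Segment lengths:
  seg1 = sqrt((-3.9)^2 + (2.1)^2) = 4.4294
  seg2 = sqrt((3.4)^2 + (2.5)^2) = 4.2202
Total = 8.6496


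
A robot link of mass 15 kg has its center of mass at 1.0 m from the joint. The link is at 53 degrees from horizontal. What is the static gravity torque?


tau = m*g*L*cos(angle)
= 15 * 9.81 * 1.0 * cos(53 deg)
= 15 * 9.81 * 1.0 * 0.6018
= 88.5571 Nm


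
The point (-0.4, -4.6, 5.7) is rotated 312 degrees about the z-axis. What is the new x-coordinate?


Rotation about z-axis: x' = x*cos(theta) - y*sin(theta)
= -0.4 * 0.6691 - -4.6 * -0.7431
= -3.6861


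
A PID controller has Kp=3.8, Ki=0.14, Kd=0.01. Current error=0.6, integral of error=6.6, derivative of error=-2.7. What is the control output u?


u = Kp*e + Ki*int(e) + Kd*de/dt
= 3.8*0.6 + 0.14*6.6 + 0.01*(-2.7)
= 2.28 + 0.924 + -0.027
= 3.177


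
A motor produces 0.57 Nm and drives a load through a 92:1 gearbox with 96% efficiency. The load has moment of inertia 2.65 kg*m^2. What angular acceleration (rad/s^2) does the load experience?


tau_out = tau_motor * N * eta
= 0.57 * 92 * 0.96 = 50.3424 Nm
alpha = tau_out / I = 50.3424 / 2.65
= 18.9971 rad/s^2


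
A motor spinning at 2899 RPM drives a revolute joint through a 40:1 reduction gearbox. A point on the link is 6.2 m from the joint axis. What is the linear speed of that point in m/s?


omega_motor = 2899 * 2*pi/60 = 303.5826 rad/s
omega_joint = omega_motor / 40 = 7.5896 rad/s
v = omega_joint * r = 7.5896 * 6.2
= 47.0553 m/s


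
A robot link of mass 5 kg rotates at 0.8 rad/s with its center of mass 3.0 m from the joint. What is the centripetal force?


F = m * omega^2 * r
= 5 * 0.8^2 * 3.0
= 5 * 0.64 * 3.0
= 9.6 N


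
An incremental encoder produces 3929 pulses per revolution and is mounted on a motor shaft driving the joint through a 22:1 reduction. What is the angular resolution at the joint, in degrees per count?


counts per rev = 3929
effective counts at joint = 3929 * 22 = 86438
resolution = 360 / 86438
= 0.0042 deg/count


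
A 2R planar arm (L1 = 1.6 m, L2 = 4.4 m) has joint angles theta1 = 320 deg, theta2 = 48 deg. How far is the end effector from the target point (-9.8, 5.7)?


End effector via forward kinematics:
x = L1*cos(t1) + L2*cos(t1+t2) = 5.5829
y = L1*sin(t1) + L2*sin(t1+t2) = -0.4161
Distance to target:
d = sqrt((-9.8 - 5.5829)^2 + (5.7 - -0.4161)^2)
= sqrt(236.6321 + 37.4067)
= 16.5541 m


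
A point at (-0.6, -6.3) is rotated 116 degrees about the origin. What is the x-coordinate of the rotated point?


x' = x*cos(theta) - y*sin(theta)
cos(116 deg) = -0.4384, sin(116 deg) = 0.8988
x' = -0.6 * -0.4384 - -6.3 * 0.8988
= 0.263 - -5.6624
= 5.9254


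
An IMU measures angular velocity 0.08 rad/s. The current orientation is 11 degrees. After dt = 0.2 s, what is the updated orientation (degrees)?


delta_theta = w * dt = 0.08 * 0.2 = 0.016 rad
= 0.9167 deg
theta_new = 11 + 0.9167 = 11.9167 deg


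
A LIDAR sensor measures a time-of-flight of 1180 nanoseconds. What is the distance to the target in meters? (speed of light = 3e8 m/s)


tof = 1180 ns = 1.18e-06 s
dist = c * tof / 2
= 3e8 * 1.18e-06 / 2
= 177.0 m


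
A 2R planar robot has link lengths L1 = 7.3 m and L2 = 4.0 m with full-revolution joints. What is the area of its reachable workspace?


r_max = L1 + L2 = 11.3 m
r_min = |L1 - L2| = 3.3 m
Area = pi*(r_max^2 - r_min^2)
= pi*(127.69 - 10.89)
= pi * 116.8
= 366.938 m^2


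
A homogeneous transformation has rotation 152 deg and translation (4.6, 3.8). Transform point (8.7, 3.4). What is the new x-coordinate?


x' = cos(theta)*px - sin(theta)*py + tx
= -0.8829*8.7 - 0.4695*3.4 + 4.6
= -4.6778


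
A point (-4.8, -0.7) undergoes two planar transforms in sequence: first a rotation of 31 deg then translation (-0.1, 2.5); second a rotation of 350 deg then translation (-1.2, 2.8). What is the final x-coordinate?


After transform 1:
x1 = cos(31)*-4.8 - sin(31)*-0.7 + -0.1 = -3.8539
y1 = sin(31)*-4.8 + cos(31)*-0.7 + 2.5 = -0.5722
After transform 2:
x2 = cos(350)*-3.8539 - sin(350)*-0.5722 + -1.2
= -5.0947


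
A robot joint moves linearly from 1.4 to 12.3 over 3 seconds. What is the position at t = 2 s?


s = t/T = 2/3 = 0.6667
p(t) = p0 + (pf-p0)*s
= 1.4 + (12.3 - 1.4) * 0.6667
= 8.6667


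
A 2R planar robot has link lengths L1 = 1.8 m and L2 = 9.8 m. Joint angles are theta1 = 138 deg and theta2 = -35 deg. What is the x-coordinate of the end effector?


Convert angles to radians: theta1 = 2.4086, theta2 = -0.6109
x = L1*cos(theta1) + L2*cos(theta1+theta2)
x = -1.3377 + -2.2045
x = -3.5422


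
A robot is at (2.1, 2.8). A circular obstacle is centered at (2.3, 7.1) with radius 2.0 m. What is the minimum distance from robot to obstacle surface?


center_dist = sqrt((2.1-2.3)^2 + (2.8-7.1)^2)
= sqrt(0.04 + 18.49)
= 4.3046
min_dist = center_dist - radius = 4.3046 - 2.0 = 2.3046 m


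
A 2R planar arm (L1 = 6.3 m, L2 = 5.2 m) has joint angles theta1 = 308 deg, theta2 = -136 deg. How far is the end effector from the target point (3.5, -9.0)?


End effector via forward kinematics:
x = L1*cos(t1) + L2*cos(t1+t2) = -1.2707
y = L1*sin(t1) + L2*sin(t1+t2) = -4.2408
Distance to target:
d = sqrt((3.5 - -1.2707)^2 + (-9.0 - -4.2408)^2)
= sqrt(22.7598 + 22.6503)
= 6.7387 m
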